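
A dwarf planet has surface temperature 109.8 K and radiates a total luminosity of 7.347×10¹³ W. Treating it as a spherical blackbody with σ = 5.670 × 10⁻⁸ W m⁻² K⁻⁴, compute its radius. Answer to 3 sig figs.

R ≈ 8.42×10⁵ m

L = 4πR²σT⁴ ⇒ R = √(L/(4πσT⁴)).
σT⁴ = 8.24124 W/m², so R = √(7.347×10¹³/(4π×8.24124)) = 8.42×10⁵ m.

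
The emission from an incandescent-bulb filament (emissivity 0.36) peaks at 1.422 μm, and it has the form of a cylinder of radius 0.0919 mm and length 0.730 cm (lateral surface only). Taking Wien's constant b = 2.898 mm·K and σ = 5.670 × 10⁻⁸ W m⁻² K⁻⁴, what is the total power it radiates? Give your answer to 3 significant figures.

P ≈ 1.48 W

Wien's law: T = b/λ_max = 2.898×10⁻³/1.422×10⁻⁶ = 2037.97 K.
Lateral area A = 2πrL = 2π×9.19×10⁻⁵×7.30×10⁻³ = 4.21520×10⁻⁶ m².
Then P = εσAT⁴ = 0.36×5.670×10⁻⁸×4.21520×10⁻⁶×(2037.97)⁴ = 1.48 W.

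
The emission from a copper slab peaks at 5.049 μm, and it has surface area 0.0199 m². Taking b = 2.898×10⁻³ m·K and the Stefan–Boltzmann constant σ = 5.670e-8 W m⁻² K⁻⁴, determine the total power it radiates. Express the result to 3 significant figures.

Wien's law: T = b/λ_max = 2.898×10⁻³/5.049×10⁻⁶ = 573.975 K.
Area A = 0.0199 m².
Then P = σAT⁴ = 5.670×10⁻⁸×0.0199×(573.975)⁴ = 122 W.

P ≈ 122 W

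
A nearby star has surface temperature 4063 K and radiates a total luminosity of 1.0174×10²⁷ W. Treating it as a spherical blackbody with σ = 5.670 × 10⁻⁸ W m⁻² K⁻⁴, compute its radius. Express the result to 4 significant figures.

L = 4πR²σT⁴ ⇒ R = √(L/(4πσT⁴)).
σT⁴ = 1.54515×10⁷ W/m², so R = √(1.0174×10²⁷/(4π×1.54515×10⁷)) = 2.289×10⁹ m.

R ≈ 2.289×10⁹ m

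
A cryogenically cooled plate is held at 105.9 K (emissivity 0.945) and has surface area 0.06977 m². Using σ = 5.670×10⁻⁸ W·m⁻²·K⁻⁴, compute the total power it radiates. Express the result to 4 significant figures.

Area A = 0.06977 m².
P = εσAT⁴ = 0.945 × 5.670×10⁻⁸ × 0.06977 × (105.9)⁴ = 0.4702 W.

P ≈ 0.4702 W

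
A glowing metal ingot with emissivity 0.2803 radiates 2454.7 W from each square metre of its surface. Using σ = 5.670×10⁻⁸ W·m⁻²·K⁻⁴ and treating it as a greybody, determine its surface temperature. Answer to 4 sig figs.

T ≈ 626.9 K

I = εσT⁴, so T = (I/εσ)^(1/4) = (2454.7/(0.2803×5.670×10⁻⁸))^(1/4) = 626.9 K.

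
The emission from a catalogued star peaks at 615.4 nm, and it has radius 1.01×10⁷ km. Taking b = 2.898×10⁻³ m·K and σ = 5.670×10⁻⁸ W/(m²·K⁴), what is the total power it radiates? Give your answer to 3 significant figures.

P ≈ 3.57×10²⁸ W

Wien's law: T = b/λ_max = 2.898×10⁻³/6.154×10⁻⁷ = 4709.13 K.
Surface area A = 4πR² = 4π(1.01×10¹⁰ m)² = 1.28190×10²¹ m².
Then P = σAT⁴ = 5.670×10⁻⁸×1.28190×10²¹×(4709.13)⁴ = 3.57×10²⁸ W.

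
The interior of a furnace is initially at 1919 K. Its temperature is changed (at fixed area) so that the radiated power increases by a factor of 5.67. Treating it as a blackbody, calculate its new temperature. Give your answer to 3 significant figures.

P ∝ T⁴, so T₂/T₁ = (P₂/P₁)^(1/4) = (5.67)^(1/4) = 1.54311.
T₂ = 1919 × 1.54311 = 2.96×10³ K.

T₂ ≈ 2.96×10³ K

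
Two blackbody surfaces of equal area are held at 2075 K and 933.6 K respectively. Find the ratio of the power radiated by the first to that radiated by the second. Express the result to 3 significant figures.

P₁/P₂ ≈ 24.4

With equal areas, P₁/P₂ = (T₁/T₂)⁴ = (2075/933.6)⁴ = 24.4.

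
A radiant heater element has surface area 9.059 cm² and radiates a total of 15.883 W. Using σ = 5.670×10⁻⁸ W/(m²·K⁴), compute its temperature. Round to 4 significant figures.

T ≈ 745.7 K

Area A = 9.059 cm² = 9.059×10⁻⁴ m².
P = σAT⁴ ⇒ T = (P/(σA))^(1/4) = (15.883/(5.670×10⁻⁸×9.059×10⁻⁴))^(1/4) = 745.7 K.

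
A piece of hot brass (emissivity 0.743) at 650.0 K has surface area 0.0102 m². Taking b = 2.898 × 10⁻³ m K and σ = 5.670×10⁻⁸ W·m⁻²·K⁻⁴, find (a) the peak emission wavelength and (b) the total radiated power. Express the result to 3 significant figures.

λ_max ≈ 4.46 μm; P ≈ 76.7 W

(a) λ_max = b/T = 2.898×10⁻³/650.0 = 4.458×10⁻⁶ m = 4.46 μm.
Area A = 0.0102 m².
(b) P = εσAT⁴ = 0.743×5.670×10⁻⁸×0.0102×(650.0)⁴ = 76.7 W.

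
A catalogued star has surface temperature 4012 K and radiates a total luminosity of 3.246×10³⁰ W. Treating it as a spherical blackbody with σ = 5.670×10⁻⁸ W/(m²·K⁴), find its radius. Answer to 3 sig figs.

L = 4πR²σT⁴ ⇒ R = √(L/(4πσT⁴)).
σT⁴ = 1.46902×10⁷ W/m², so R = √(3.246×10³⁰/(4π×1.46902×10⁷)) = 1.33×10¹¹ m.

R ≈ 1.33×10¹¹ m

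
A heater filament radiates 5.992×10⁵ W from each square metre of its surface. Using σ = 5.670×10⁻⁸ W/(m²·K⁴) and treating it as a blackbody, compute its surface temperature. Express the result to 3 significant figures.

I = σT⁴, so T = (I/σ)^(1/4) = (5.992×10⁵/(5.670×10⁻⁸))^(1/4) = 1.80×10³ K.

T ≈ 1.80×10³ K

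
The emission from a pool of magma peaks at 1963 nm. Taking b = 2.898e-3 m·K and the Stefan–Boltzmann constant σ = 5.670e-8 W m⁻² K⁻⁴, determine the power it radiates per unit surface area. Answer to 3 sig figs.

Wien's law: T = b/λ_max = 2.898×10⁻³/1.963×10⁻⁶ = 1476.31 K.
Then I = σT⁴ = 5.670×10⁻⁸×(1476.31)⁴ = 2.69×10⁵ W/m².

I ≈ 2.69×10⁵ W/m²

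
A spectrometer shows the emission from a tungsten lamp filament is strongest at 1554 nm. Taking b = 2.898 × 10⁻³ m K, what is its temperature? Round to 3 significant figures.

Wien's law gives T = b/λ_max = (2.898×10⁻³ m·K)/(1.554×10⁻⁶ m) = 1.86×10³ K.

T ≈ 1.86×10³ K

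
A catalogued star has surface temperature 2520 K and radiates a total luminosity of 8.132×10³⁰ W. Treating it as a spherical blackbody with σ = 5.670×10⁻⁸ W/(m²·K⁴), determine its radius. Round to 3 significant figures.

L = 4πR²σT⁴ ⇒ R = √(L/(4πσT⁴)).
σT⁴ = 2.28657×10⁶ W/m², so R = √(8.132×10³⁰/(4π×2.28657×10⁶)) = 5.32×10¹¹ m.

R ≈ 5.32×10¹¹ m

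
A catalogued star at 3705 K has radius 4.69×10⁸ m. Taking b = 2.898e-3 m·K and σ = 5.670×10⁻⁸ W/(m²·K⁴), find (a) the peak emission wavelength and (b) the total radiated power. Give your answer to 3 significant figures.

λ_max ≈ 782 nm; P ≈ 2.95×10²⁵ W

(a) λ_max = b/T = 2.898×10⁻³/3705 = 7.822×10⁻⁷ m = 782 nm.
Surface area A = 4πR² = 4π(4.69×10⁸ m)² = 2.76411×10¹⁸ m².
(b) P = σAT⁴ = 5.670×10⁻⁸×2.76411×10¹⁸×(3705)⁴ = 2.95×10²⁵ W.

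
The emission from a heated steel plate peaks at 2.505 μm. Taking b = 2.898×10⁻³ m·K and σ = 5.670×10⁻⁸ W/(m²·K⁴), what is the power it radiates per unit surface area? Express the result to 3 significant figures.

I ≈ 1.02×10⁵ W/m²

Wien's law: T = b/λ_max = 2.898×10⁻³/2.505×10⁻⁶ = 1156.89 K.
Then I = σT⁴ = 5.670×10⁻⁸×(1156.89)⁴ = 1.02×10⁵ W/m².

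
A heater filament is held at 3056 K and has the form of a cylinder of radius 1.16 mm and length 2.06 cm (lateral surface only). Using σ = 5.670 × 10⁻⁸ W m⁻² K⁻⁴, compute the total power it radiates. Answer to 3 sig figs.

Lateral area A = 2πrL = 2π×1.16×10⁻³×0.0206 = 1.50143×10⁻⁴ m².
P = σAT⁴ = 5.670×10⁻⁸ × 1.50143×10⁻⁴ × (3056)⁴ = 743 W.

P ≈ 743 W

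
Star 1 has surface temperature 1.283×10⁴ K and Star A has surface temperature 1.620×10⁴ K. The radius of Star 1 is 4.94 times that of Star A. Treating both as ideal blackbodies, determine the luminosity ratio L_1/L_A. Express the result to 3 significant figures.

L_1/L_A ≈ 9.60

L ∝ R²T⁴, so L_1/L_A = (R_1/R_A)²(T_1/T_A)⁴ = (4.94)² × (1.283×10⁴/1.620×10⁴)⁴ = 24.4036 × 0.393411 = 9.60.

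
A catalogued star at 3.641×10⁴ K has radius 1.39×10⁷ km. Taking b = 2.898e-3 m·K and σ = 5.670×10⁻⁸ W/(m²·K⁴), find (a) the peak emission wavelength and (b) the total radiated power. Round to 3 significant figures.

λ_max ≈ 79.6 nm; P ≈ 2.42×10³² W

(a) λ_max = b/T = 2.898×10⁻³/3.641×10⁴ = 7.959×10⁻⁸ m = 79.6 nm.
Surface area A = 4πR² = 4π(1.39×10¹⁰ m)² = 2.42795×10²¹ m².
(b) P = σAT⁴ = 5.670×10⁻⁸×2.42795×10²¹×(3.641×10⁴)⁴ = 2.42×10³² W.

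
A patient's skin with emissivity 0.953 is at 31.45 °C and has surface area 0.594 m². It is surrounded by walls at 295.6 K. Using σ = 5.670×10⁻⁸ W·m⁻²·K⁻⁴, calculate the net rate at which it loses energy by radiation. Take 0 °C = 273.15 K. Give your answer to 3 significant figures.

Net loss ≈ 31.2 W

T = 31.45 °C + 273.15 = 304.60 K.
Area A = 0.594 m².
Net radiated power P_net = εσA(T⁴ − T₀⁴) = 0.953×5.670×10⁻⁸×0.594×(304.60⁴ − 295.6⁴).
T⁴ − T₀⁴ = 8.60834×10⁹ − 7.63515×10⁹ = 9.73190×10⁸ K⁴, so P_net = 31.2 W.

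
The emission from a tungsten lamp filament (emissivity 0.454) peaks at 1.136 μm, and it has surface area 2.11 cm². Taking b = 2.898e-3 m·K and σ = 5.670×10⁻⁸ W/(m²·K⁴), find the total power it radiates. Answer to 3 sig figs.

P ≈ 230 W

Wien's law: T = b/λ_max = 2.898×10⁻³/1.136×10⁻⁶ = 2551.06 K.
Area A = 2.11 cm² = 2.11×10⁻⁴ m².
Then P = εσAT⁴ = 0.454×5.670×10⁻⁸×2.11×10⁻⁴×(2551.06)⁴ = 230 W.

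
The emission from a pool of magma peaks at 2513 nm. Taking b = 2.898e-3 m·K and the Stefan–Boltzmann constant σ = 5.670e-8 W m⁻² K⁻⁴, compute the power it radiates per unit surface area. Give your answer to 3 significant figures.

Wien's law: T = b/λ_max = 2.898×10⁻³/2.513×10⁻⁶ = 1153.20 K.
Then I = σT⁴ = 5.670×10⁻⁸×(1153.20)⁴ = 1.00×10⁵ W/m².

I ≈ 1.00×10⁵ W/m²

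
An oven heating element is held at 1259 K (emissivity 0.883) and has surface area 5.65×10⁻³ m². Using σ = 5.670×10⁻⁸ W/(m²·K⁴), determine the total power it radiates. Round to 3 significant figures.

Area A = 5.65×10⁻³ m².
P = εσAT⁴ = 0.883 × 5.670×10⁻⁸ × 5.65×10⁻³ × (1259)⁴ = 711 W.

P ≈ 711 W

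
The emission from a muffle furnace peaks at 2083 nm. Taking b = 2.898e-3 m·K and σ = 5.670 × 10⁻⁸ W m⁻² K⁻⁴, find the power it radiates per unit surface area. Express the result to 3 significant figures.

Wien's law: T = b/λ_max = 2.898×10⁻³/2.083×10⁻⁶ = 1391.26 K.
Then I = σT⁴ = 5.670×10⁻⁸×(1391.26)⁴ = 2.12×10⁵ W/m².

I ≈ 2.12×10⁵ W/m²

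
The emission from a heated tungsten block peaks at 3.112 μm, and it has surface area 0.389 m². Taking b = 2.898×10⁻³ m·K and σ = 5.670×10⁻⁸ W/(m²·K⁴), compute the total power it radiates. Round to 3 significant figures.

Wien's law: T = b/λ_max = 2.898×10⁻³/3.112×10⁻⁶ = 931.234 K.
Area A = 0.389 m².
Then P = σAT⁴ = 5.670×10⁻⁸×0.389×(931.234)⁴ = 1.66×10⁴ W.

P ≈ 1.66×10⁴ W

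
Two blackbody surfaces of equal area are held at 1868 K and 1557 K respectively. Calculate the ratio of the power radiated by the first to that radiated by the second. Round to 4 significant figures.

P₁/P₂ ≈ 2.072

With equal areas, P₁/P₂ = (T₁/T₂)⁴ = (1868/1557)⁴ = 2.072.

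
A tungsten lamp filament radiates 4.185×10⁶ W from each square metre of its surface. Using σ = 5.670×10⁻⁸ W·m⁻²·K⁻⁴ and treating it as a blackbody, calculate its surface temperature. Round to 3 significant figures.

T ≈ 2.93×10³ K

I = σT⁴, so T = (I/σ)^(1/4) = (4.185×10⁶/(5.670×10⁻⁸))^(1/4) = 2.93×10³ K.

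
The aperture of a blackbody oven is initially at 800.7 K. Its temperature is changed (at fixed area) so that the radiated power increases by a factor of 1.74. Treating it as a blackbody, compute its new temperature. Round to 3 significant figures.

P ∝ T⁴, so T₂/T₁ = (P₂/P₁)^(1/4) = (1.74)^(1/4) = 1.14852.
T₂ = 800.7 × 1.14852 = 920 K.

T₂ ≈ 920 K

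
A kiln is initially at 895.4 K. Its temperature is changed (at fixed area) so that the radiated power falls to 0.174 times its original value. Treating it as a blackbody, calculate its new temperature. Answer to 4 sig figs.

T₂ ≈ 578.3 K

P ∝ T⁴, so T₂/T₁ = (P₂/P₁)^(1/4) = (0.174)^(1/4) = 0.645858.
T₂ = 895.4 × 0.645858 = 578.3 K.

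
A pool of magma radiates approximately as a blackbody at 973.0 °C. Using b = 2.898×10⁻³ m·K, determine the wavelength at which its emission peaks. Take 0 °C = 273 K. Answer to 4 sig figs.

T = 973.0 °C + 273 = 1246.0 K.
Wien's displacement law: λ_max = b/T = (2.898×10⁻³ m·K)/(1246.0 K) = 2.3258×10⁻⁶ m.
That is 2.326 μm, in the infrared range.

λ_max ≈ 2.326 μm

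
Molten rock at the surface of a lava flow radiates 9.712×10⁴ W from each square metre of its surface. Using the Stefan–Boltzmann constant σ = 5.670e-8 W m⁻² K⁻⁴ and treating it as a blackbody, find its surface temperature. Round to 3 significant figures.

I = σT⁴, so T = (I/σ)^(1/4) = (9.712×10⁴/(5.670×10⁻⁸))^(1/4) = 1.14×10³ K.

T ≈ 1.14×10³ K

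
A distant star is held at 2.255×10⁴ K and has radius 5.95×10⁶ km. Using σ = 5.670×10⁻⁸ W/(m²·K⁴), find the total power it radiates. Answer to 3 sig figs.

P ≈ 6.52×10³⁰ W

Surface area A = 4πR² = 4π(5.95×10⁹ m)² = 4.44881×10²⁰ m².
P = σAT⁴ = 5.670×10⁻⁸ × 4.44881×10²⁰ × (2.255×10⁴)⁴ = 6.52×10³⁰ W.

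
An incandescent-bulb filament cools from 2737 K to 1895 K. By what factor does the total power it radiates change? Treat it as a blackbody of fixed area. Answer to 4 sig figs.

P₂/P₁ ≈ 0.2298

P ∝ T⁴, so P₂/P₁ = (T₂/T₁)⁴ = (1895/2737)⁴ = (0.692364)⁴ = 0.2298.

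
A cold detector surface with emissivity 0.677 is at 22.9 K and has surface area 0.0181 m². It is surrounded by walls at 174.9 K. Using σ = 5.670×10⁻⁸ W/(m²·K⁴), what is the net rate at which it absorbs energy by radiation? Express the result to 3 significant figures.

Area A = 0.0181 m².
Net radiated power P_net = εσA(T⁴ − T₀⁴) = 0.677×5.670×10⁻⁸×0.0181×(22.9⁴ − 174.9⁴).
T⁴ − T₀⁴ = 2.75006×10⁵ − 9.35749×10⁸ = -9.35474×10⁸ K⁴, so P_net = -0.650 W — negative, meaning a net gain of 0.650 W.

Net gain ≈ 0.650 W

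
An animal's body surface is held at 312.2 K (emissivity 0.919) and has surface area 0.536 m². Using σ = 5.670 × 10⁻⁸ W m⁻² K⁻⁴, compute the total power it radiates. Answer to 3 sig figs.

P ≈ 265 W

Area A = 0.536 m².
P = εσAT⁴ = 0.919 × 5.670×10⁻⁸ × 0.536 × (312.2)⁴ = 265 W.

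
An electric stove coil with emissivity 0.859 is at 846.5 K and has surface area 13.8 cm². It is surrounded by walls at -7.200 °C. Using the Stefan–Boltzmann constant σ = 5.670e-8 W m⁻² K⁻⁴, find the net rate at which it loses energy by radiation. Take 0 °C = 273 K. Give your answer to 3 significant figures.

Surroundings: T = -7.200 °C + 273 = 265.800 K.
Area A = 13.8 cm² = 1.38×10⁻³ m².
Net radiated power P_net = εσA(T⁴ − T₀⁴) = 0.859×5.670×10⁻⁸×1.38×10⁻³×(846.5⁴ − 265.800⁴).
T⁴ − T₀⁴ = 5.13461×10¹¹ − 4.99137×10⁹ = 5.08470×10¹¹ K⁴, so P_net = 34.2 W.

Net loss ≈ 34.2 W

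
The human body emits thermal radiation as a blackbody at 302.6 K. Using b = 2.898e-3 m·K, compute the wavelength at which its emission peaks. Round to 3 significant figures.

Wien's displacement law: λ_max = b/T = (2.898×10⁻³ m·K)/(302.6 K) = 9.577×10⁻⁶ m.
That is 9.58 μm, in the infrared range.

λ_max ≈ 9.58 μm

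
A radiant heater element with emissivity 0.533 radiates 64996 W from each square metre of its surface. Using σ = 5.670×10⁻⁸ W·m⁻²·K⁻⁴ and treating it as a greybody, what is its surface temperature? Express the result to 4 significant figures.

T ≈ 1211 K

I = εσT⁴, so T = (I/εσ)^(1/4) = (64996/(0.533×5.670×10⁻⁸))^(1/4) = 1211 K.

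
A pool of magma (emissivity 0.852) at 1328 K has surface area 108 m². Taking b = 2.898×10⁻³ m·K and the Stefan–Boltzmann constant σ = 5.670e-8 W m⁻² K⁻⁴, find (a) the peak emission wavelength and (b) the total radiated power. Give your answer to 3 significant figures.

λ_max ≈ 2.18 μm; P ≈ 1.62×10⁷ W

(a) λ_max = b/T = 2.898×10⁻³/1328 = 2.182×10⁻⁶ m = 2.18 μm.
Area A = 108 m².
(b) P = εσAT⁴ = 0.852×5.670×10⁻⁸×108×(1328)⁴ = 1.62×10⁷ W.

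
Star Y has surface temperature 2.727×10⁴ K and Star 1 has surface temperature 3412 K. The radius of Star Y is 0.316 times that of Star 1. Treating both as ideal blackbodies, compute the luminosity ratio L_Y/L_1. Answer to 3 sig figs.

L ∝ R²T⁴, so L_Y/L_1 = (R_Y/R_1)²(T_Y/T_1)⁴ = (0.316)² × (2.727×10⁴/3412)⁴ = 0.099856 × 4080.42 = 407.

L_Y/L_1 ≈ 407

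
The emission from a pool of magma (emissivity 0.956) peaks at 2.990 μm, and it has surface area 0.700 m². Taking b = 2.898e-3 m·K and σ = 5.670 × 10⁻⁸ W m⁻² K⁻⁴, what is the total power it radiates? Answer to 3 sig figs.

Wien's law: T = b/λ_max = 2.898×10⁻³/2.990×10⁻⁶ = 969.231 K.
Area A = 0.700 m².
Then P = εσAT⁴ = 0.956×5.670×10⁻⁸×0.700×(969.231)⁴ = 3.35×10⁴ W.

P ≈ 3.35×10⁴ W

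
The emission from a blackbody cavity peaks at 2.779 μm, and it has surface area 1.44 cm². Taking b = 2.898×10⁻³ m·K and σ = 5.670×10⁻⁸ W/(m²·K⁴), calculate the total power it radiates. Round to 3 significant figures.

Wien's law: T = b/λ_max = 2.898×10⁻³/2.779×10⁻⁶ = 1042.82 K.
Area A = 1.44 cm² = 1.44×10⁻⁴ m².
Then P = σAT⁴ = 5.670×10⁻⁸×1.44×10⁻⁴×(1042.82)⁴ = 9.66 W.

P ≈ 9.66 W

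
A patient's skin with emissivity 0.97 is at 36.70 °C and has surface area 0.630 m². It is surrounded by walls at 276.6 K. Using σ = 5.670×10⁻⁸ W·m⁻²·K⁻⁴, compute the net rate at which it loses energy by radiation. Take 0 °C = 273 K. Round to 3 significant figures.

Net loss ≈ 116 W

T = 36.70 °C + 273 = 309.70 K.
Area A = 0.630 m².
Net radiated power P_net = εσA(T⁴ − T₀⁴) = 0.97×5.670×10⁻⁸×0.630×(309.70⁴ − 276.6⁴).
T⁴ − T₀⁴ = 9.19951×10⁹ − 5.85341×10⁹ = 3.34610×10⁹ K⁴, so P_net = 116 W.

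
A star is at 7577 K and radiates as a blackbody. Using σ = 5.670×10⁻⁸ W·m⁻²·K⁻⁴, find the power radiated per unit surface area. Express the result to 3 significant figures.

I ≈ 1.87×10⁸ W/m²

Stefan–Boltzmann: I = σT⁴ = 5.670×10⁻⁸ × (7577)⁴ = 1.87×10⁸ W/m².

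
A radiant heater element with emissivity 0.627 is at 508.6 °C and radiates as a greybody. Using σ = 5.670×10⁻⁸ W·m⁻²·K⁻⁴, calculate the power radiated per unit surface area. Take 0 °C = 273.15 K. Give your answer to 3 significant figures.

I ≈ 1.33×10⁴ W/m²

T = 508.6 °C + 273.15 = 781.75 K.
Stefan–Boltzmann: I = εσT⁴ = 0.627 × 5.670×10⁻⁸ × (781.75)⁴ = 1.33×10⁴ W/m².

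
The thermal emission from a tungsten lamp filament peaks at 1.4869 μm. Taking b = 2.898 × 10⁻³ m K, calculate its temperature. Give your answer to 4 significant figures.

T ≈ 1949 K

Wien's law gives T = b/λ_max = (2.898×10⁻³ m·K)/(1.4869×10⁻⁶ m) = 1949 K.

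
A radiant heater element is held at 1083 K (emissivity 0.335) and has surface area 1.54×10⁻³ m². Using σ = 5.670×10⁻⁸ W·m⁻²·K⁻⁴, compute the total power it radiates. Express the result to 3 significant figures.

P ≈ 40.2 W

Area A = 1.54×10⁻³ m².
P = εσAT⁴ = 0.335 × 5.670×10⁻⁸ × 1.54×10⁻³ × (1083)⁴ = 40.2 W.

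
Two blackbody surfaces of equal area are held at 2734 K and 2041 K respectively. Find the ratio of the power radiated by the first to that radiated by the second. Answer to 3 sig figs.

With equal areas, P₁/P₂ = (T₁/T₂)⁴ = (2734/2041)⁴ = 3.22.

P₁/P₂ ≈ 3.22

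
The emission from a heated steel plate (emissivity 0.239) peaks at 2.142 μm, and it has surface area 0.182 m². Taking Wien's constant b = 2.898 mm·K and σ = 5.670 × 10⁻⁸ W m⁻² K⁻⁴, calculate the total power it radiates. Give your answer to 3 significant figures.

Wien's law: T = b/λ_max = 2.898×10⁻³/2.142×10⁻⁶ = 1352.94 K.
Area A = 0.182 m².
Then P = εσAT⁴ = 0.239×5.670×10⁻⁸×0.182×(1352.94)⁴ = 8.26×10³ W.

P ≈ 8.26×10³ W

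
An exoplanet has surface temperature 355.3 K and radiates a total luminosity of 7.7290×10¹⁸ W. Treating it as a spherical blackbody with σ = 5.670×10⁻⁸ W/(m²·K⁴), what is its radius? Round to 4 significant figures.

R ≈ 2.609×10⁷ m

L = 4πR²σT⁴ ⇒ R = √(L/(4πσT⁴)).
σT⁴ = 903.574 W/m², so R = √(7.7290×10¹⁸/(4π×903.574)) = 2.609×10⁷ m.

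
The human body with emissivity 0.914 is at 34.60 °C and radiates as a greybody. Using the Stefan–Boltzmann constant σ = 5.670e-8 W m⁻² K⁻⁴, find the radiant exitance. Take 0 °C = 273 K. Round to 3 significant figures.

T = 34.60 °C + 273 = 307.60 K.
Stefan–Boltzmann: I = εσT⁴ = 0.914 × 5.670×10⁻⁸ × (307.60)⁴ = 464 W/m².

I ≈ 464 W/m²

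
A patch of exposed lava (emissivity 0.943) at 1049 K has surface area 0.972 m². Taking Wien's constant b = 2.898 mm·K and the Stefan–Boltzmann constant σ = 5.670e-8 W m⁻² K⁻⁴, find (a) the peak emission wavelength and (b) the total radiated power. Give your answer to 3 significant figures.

λ_max ≈ 2.76×10³ nm; P ≈ 6.29×10⁴ W

(a) λ_max = b/T = 2.898×10⁻³/1049 = 2.763×10⁻⁶ m = 2.76×10³ nm.
Area A = 0.972 m².
(b) P = εσAT⁴ = 0.943×5.670×10⁻⁸×0.972×(1049)⁴ = 6.29×10⁴ W.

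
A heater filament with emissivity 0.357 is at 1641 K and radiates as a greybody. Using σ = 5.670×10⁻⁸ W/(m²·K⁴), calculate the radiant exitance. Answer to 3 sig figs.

I ≈ 1.47×10⁵ W/m²

Stefan–Boltzmann: I = εσT⁴ = 0.357 × 5.670×10⁻⁸ × (1641)⁴ = 1.47×10⁵ W/m².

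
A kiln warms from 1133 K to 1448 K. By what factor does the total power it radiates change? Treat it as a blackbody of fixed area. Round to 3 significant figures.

P ∝ T⁴, so P₂/P₁ = (T₂/T₁)⁴ = (1448/1133)⁴ = (1.27802)⁴ = 2.67.

P₂/P₁ ≈ 2.67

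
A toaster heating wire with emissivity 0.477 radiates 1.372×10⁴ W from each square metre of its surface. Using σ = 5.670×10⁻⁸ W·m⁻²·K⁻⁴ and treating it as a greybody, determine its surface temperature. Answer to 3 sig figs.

T ≈ 844 K

I = εσT⁴, so T = (I/εσ)^(1/4) = (1.372×10⁴/(0.477×5.670×10⁻⁸))^(1/4) = 844 K.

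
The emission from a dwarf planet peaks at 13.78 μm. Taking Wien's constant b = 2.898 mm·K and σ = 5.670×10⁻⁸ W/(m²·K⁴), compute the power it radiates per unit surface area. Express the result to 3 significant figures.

Wien's law: T = b/λ_max = 2.898×10⁻³/1.378×10⁻⁵ = 210.305 K.
Then I = σT⁴ = 5.670×10⁻⁸×(210.305)⁴ = 111 W/m².

I ≈ 111 W/m²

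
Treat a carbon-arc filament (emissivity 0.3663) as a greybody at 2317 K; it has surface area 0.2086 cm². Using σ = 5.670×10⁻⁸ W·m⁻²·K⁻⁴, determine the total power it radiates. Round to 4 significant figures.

P ≈ 12.49 W

Area A = 0.2086 cm² = 2.086×10⁻⁵ m².
P = εσAT⁴ = 0.3663 × 5.670×10⁻⁸ × 2.086×10⁻⁵ × (2317)⁴ = 12.49 W.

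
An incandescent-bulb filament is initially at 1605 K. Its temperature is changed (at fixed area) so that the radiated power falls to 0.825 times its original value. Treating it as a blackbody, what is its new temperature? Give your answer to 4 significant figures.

P ∝ T⁴, so T₂/T₁ = (P₂/P₁)^(1/4) = (0.825)^(1/4) = 0.953045.
T₂ = 1605 × 0.953045 = 1530 K.

T₂ ≈ 1530 K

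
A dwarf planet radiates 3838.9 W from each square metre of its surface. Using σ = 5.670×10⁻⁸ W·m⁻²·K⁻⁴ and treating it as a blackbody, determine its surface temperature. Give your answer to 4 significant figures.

T ≈ 510.1 K

I = σT⁴, so T = (I/σ)^(1/4) = (3838.9/(5.670×10⁻⁸))^(1/4) = 510.1 K.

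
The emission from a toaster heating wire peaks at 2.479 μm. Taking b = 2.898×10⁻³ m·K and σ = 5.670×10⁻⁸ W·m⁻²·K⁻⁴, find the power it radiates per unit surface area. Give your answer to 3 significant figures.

I ≈ 1.06×10⁵ W/m²

Wien's law: T = b/λ_max = 2.898×10⁻³/2.479×10⁻⁶ = 1169.02 K.
Then I = σT⁴ = 5.670×10⁻⁸×(1169.02)⁴ = 1.06×10⁵ W/m².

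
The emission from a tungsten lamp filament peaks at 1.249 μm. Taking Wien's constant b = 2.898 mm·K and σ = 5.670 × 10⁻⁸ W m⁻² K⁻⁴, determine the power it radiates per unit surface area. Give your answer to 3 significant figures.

I ≈ 1.64×10⁶ W/m²

Wien's law: T = b/λ_max = 2.898×10⁻³/1.249×10⁻⁶ = 2320.26 K.
Then I = σT⁴ = 5.670×10⁻⁸×(2320.26)⁴ = 1.64×10⁶ W/m².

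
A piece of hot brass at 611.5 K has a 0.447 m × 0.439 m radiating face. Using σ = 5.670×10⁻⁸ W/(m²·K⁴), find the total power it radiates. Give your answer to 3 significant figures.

Area A = 0.447 × 0.439 = 0.196233 m².
P = σAT⁴ = 5.670×10⁻⁸ × 0.196233 × (611.5)⁴ = 1.56×10³ W.

P ≈ 1.56×10³ W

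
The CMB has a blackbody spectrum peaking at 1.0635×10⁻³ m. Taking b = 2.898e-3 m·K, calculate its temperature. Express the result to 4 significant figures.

Wien's law gives T = b/λ_max = (2.898×10⁻³ m·K)/(1.0635×10⁻³ m) = 2.725 K.

T ≈ 2.725 K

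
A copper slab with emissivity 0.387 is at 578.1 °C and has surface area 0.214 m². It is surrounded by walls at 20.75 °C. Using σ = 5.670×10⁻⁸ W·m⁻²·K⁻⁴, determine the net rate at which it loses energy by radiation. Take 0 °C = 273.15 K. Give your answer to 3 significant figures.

Net loss ≈ 2.43×10³ W

T = 578.1 °C + 273.15 = 851.25 K.
Surroundings: T = 20.75 °C + 273.15 = 293.90 K.
Area A = 0.214 m².
Net radiated power P_net = εσA(T⁴ − T₀⁴) = 0.387×5.670×10⁻⁸×0.214×(851.25⁴ − 293.90⁴).
T⁴ − T₀⁴ = 5.25084×10¹¹ − 7.46102×10⁹ = 5.17623×10¹¹ K⁴, so P_net = 2.43×10³ W.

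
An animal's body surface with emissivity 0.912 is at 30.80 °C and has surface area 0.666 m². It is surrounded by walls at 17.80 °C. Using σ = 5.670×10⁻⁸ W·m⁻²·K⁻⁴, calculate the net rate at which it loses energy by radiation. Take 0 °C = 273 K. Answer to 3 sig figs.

T = 30.80 °C + 273 = 303.80 K.
Surroundings: T = 17.80 °C + 273 = 290.80 K.
Area A = 0.666 m².
Net radiated power P_net = εσA(T⁴ − T₀⁴) = 0.912×5.670×10⁻⁸×0.666×(303.80⁴ − 290.80⁴).
T⁴ − T₀⁴ = 8.51826×10⁹ − 7.15118×10⁹ = 1.36708×10⁹ K⁴, so P_net = 47.1 W.

Net loss ≈ 47.1 W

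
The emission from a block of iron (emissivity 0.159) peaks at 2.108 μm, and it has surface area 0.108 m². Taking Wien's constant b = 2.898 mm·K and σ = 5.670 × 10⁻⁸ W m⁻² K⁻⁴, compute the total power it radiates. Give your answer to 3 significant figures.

Wien's law: T = b/λ_max = 2.898×10⁻³/2.108×10⁻⁶ = 1374.76 K.
Area A = 0.108 m².
Then P = εσAT⁴ = 0.159×5.670×10⁻⁸×0.108×(1374.76)⁴ = 3.48×10³ W.

P ≈ 3.48×10³ W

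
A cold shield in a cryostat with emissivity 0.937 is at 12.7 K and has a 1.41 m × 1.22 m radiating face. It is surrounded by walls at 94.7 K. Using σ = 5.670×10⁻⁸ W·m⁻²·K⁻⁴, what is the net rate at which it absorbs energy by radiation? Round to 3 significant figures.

Area A = 1.41 × 1.22 = 1.7202 m².
Net radiated power P_net = εσA(T⁴ − T₀⁴) = 0.937×5.670×10⁻⁸×1.7202×(12.7⁴ − 94.7⁴).
T⁴ − T₀⁴ = 26014.5 − 8.04266×10⁷ = -8.04006×10⁷ K⁴, so P_net = -7.35 W — negative, meaning a net gain of 7.35 W.

Net gain ≈ 7.35 W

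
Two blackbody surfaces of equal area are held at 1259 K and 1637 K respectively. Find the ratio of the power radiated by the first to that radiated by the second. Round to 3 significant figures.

With equal areas, P₁/P₂ = (T₁/T₂)⁴ = (1259/1637)⁴ = 0.350.

P₁/P₂ ≈ 0.350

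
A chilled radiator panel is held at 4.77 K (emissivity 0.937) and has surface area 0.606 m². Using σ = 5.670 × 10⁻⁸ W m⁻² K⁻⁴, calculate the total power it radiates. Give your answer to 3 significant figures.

P ≈ 1.67×10⁻⁵ W

Area A = 0.606 m².
P = εσAT⁴ = 0.937 × 5.670×10⁻⁸ × 0.606 × (4.77)⁴ = 1.67×10⁻⁵ W.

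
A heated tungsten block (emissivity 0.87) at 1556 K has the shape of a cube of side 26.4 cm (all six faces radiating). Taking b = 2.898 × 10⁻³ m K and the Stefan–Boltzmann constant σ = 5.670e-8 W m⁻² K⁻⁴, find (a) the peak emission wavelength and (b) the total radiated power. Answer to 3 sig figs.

(a) λ_max = b/T = 2.898×10⁻³/1556 = 1.862×10⁻⁶ m = 1.86×10³ nm.
Area A = 6s² = 6×(0.264 m)² = 0.418176 m².
(b) P = εσAT⁴ = 0.87×5.670×10⁻⁸×0.418176×(1556)⁴ = 1.21×10⁵ W.

λ_max ≈ 1.86×10³ nm; P ≈ 1.21×10⁵ W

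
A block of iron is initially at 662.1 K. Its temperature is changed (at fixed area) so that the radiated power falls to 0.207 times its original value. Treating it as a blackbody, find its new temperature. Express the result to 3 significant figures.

T₂ ≈ 447 K

P ∝ T⁴, so T₂/T₁ = (P₂/P₁)^(1/4) = (0.207)^(1/4) = 0.674517.
T₂ = 662.1 × 0.674517 = 447 K.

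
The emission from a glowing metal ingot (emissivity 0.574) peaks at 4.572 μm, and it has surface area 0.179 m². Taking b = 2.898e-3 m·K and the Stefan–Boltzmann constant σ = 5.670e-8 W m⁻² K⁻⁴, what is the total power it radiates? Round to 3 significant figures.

P ≈ 940 W

Wien's law: T = b/λ_max = 2.898×10⁻³/4.572×10⁻⁶ = 633.858 K.
Area A = 0.179 m².
Then P = εσAT⁴ = 0.574×5.670×10⁻⁸×0.179×(633.858)⁴ = 940 W.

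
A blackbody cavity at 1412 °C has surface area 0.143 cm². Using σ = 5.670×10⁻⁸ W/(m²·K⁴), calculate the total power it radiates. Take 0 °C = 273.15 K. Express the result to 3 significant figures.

P ≈ 6.54 W

T = 1412 °C + 273.15 = 1685.15 K.
Area A = 0.143 cm² = 1.43×10⁻⁵ m².
P = σAT⁴ = 5.670×10⁻⁸ × 1.43×10⁻⁵ × (1685.15)⁴ = 6.54 W.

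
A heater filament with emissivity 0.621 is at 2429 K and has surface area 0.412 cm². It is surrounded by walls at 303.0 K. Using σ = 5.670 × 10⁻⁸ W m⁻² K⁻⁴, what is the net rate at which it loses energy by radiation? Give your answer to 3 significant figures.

Area A = 0.412 cm² = 4.12×10⁻⁵ m².
Net radiated power P_net = εσA(T⁴ − T₀⁴) = 0.621×5.670×10⁻⁸×4.12×10⁻⁵×(2429⁴ − 303.0⁴).
T⁴ − T₀⁴ = 3.48105×10¹³ − 8.42889×10⁹ = 3.48021×10¹³ K⁴, so P_net = 50.5 W.

Net loss ≈ 50.5 W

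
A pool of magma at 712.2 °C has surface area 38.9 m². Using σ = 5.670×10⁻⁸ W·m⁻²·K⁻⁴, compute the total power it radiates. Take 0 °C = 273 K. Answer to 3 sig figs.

P ≈ 2.08×10⁶ W

T = 712.2 °C + 273 = 985.2 K.
Area A = 38.9 m².
P = σAT⁴ = 5.670×10⁻⁸ × 38.9 × (985.2)⁴ = 2.08×10⁶ W.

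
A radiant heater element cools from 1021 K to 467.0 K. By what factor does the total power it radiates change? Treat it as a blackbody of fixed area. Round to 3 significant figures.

P ∝ T⁴, so P₂/P₁ = (T₂/T₁)⁴ = (467.0/1021)⁴ = (0.457395)⁴ = 0.0438.

P₂/P₁ ≈ 0.0438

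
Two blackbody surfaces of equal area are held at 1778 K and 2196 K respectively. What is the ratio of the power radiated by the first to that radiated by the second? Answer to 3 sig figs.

P₁/P₂ ≈ 0.430

With equal areas, P₁/P₂ = (T₁/T₂)⁴ = (1778/2196)⁴ = 0.430.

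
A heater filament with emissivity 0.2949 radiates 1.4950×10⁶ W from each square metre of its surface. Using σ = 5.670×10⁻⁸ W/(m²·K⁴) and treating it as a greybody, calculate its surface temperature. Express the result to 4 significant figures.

I = εσT⁴, so T = (I/εσ)^(1/4) = (1.4950×10⁶/(0.2949×5.670×10⁻⁸))^(1/4) = 3075 K.

T ≈ 3075 K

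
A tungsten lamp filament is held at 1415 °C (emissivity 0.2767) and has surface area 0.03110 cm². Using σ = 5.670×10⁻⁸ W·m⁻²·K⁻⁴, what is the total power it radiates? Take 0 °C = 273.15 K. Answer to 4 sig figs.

P ≈ 0.3963 W

T = 1415 °C + 273.15 = 1688.15 K.
Area A = 0.03110 cm² = 3.110×10⁻⁶ m².
P = εσAT⁴ = 0.2767 × 5.670×10⁻⁸ × 3.110×10⁻⁶ × (1688.15)⁴ = 0.3963 W.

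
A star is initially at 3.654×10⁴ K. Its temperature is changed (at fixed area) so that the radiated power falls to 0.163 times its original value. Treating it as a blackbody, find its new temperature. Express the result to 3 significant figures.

P ∝ T⁴, so T₂/T₁ = (P₂/P₁)^(1/4) = (0.163)^(1/4) = 0.635400.
T₂ = 3.654×10⁴ × 0.635400 = 2.32×10⁴ K.

T₂ ≈ 2.32×10⁴ K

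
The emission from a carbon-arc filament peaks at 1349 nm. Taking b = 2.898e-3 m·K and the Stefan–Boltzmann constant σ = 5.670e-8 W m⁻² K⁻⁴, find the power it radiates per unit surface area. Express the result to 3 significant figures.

Wien's law: T = b/λ_max = 2.898×10⁻³/1.349×10⁻⁶ = 2148.26 K.
Then I = σT⁴ = 5.670×10⁻⁸×(2148.26)⁴ = 1.21×10⁶ W/m².

I ≈ 1.21×10⁶ W/m²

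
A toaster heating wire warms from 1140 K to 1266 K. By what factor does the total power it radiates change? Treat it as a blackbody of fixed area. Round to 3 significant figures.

P ∝ T⁴, so P₂/P₁ = (T₂/T₁)⁴ = (1266/1140)⁴ = (1.11053)⁴ = 1.52.

P₂/P₁ ≈ 1.52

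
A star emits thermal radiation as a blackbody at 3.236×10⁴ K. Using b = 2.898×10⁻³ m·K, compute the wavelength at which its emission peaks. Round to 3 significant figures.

λ_max ≈ 89.6 nm

Wien's displacement law: λ_max = b/T = (2.898×10⁻³ m·K)/(3.236×10⁴ K) = 8.956×10⁻⁸ m.
That is 89.6 nm, in the ultraviolet range.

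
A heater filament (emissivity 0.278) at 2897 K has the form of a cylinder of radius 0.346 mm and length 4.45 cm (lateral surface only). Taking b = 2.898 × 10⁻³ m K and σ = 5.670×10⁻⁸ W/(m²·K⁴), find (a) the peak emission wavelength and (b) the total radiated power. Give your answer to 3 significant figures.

λ_max ≈ 1.00×10³ nm; P ≈ 107 W

(a) λ_max = b/T = 2.898×10⁻³/2897 = 1.000×10⁻⁶ m = 1.00×10³ nm.
Lateral area A = 2πrL = 2π×3.46×10⁻⁴×0.0445 = 9.67422×10⁻⁵ m².
(b) P = εσAT⁴ = 0.278×5.670×10⁻⁸×9.67422×10⁻⁵×(2897)⁴ = 107 W.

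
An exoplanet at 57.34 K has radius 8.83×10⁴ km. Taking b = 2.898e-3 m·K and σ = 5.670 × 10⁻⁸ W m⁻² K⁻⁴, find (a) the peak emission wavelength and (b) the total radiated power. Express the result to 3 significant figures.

(a) λ_max = b/T = 2.898×10⁻³/57.34 = 5.054×10⁻⁵ m = 50.5 μm.
Surface area A = 4πR² = 4π(8.83×10⁷ m)² = 9.79786×10¹⁶ m².
(b) P = σAT⁴ = 5.670×10⁻⁸×9.79786×10¹⁶×(57.34)⁴ = 6.01×10¹⁶ W.

λ_max ≈ 50.5 μm; P ≈ 6.01×10¹⁶ W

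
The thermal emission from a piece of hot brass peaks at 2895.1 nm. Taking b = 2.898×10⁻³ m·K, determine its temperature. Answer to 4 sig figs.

T ≈ 1001 K

Wien's law gives T = b/λ_max = (2.898×10⁻³ m·K)/(2.8951×10⁻⁶ m) = 1001 K.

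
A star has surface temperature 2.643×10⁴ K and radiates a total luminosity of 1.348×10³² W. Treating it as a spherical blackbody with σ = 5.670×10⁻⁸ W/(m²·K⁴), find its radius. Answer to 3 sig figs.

L = 4πR²σT⁴ ⇒ R = √(L/(4πσT⁴)).
σT⁴ = 2.76676×10¹⁰ W/m², so R = √(1.348×10³²/(4π×2.76676×10¹⁰)) = 1.97×10¹⁰ m.

R ≈ 1.97×10¹⁰ m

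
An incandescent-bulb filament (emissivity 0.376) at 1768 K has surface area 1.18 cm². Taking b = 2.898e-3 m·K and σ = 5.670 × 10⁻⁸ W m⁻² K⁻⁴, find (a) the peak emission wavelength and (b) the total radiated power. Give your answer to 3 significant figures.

(a) λ_max = b/T = 2.898×10⁻³/1768 = 1.639×10⁻⁶ m = 1.64 μm.
Area A = 1.18 cm² = 1.18×10⁻⁴ m².
(b) P = εσAT⁴ = 0.376×5.670×10⁻⁸×1.18×10⁻⁴×(1768)⁴ = 24.6 W.

λ_max ≈ 1.64 μm; P ≈ 24.6 W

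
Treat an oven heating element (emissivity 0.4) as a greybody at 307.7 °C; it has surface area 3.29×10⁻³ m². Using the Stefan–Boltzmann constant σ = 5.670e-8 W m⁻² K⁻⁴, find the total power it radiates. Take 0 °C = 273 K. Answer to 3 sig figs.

P ≈ 8.48 W

T = 307.7 °C + 273 = 580.7 K.
Area A = 3.29×10⁻³ m².
P = εσAT⁴ = 0.4 × 5.670×10⁻⁸ × 3.29×10⁻³ × (580.7)⁴ = 8.48 W.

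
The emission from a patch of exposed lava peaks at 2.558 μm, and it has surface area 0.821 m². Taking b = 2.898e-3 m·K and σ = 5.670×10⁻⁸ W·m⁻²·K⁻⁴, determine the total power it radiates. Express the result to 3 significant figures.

P ≈ 7.67×10⁴ W

Wien's law: T = b/λ_max = 2.898×10⁻³/2.558×10⁻⁶ = 1132.92 K.
Area A = 0.821 m².
Then P = σAT⁴ = 5.670×10⁻⁸×0.821×(1132.92)⁴ = 7.67×10⁴ W.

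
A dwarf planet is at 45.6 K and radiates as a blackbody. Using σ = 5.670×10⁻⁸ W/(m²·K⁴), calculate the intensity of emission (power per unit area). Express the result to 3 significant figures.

I ≈ 0.245 W/m²

Stefan–Boltzmann: I = σT⁴ = 5.670×10⁻⁸ × (45.6)⁴ = 0.245 W/m².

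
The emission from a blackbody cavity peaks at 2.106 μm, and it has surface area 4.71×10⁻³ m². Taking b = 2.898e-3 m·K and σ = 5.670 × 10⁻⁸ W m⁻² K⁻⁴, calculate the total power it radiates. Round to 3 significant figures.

P ≈ 958 W

Wien's law: T = b/λ_max = 2.898×10⁻³/2.106×10⁻⁶ = 1376.07 K.
Area A = 4.71×10⁻³ m².
Then P = σAT⁴ = 5.670×10⁻⁸×4.71×10⁻³×(1376.07)⁴ = 958 W.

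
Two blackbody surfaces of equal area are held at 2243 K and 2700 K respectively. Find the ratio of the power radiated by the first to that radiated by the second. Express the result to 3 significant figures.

P₁/P₂ ≈ 0.476

With equal areas, P₁/P₂ = (T₁/T₂)⁴ = (2243/2700)⁴ = 0.476.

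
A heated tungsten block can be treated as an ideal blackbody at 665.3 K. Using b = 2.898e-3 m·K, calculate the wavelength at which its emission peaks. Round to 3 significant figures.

Wien's displacement law: λ_max = b/T = (2.898×10⁻³ m·K)/(665.3 K) = 4.356×10⁻⁶ m.
That is 4.36 μm, in the infrared range.

λ_max ≈ 4.36 μm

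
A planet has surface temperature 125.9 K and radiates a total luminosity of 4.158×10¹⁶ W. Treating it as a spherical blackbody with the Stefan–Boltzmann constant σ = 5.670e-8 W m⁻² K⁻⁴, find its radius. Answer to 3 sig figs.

L = 4πR²σT⁴ ⇒ R = √(L/(4πσT⁴)).
σT⁴ = 14.2458 W/m², so R = √(4.158×10¹⁶/(4π×14.2458)) = 1.52×10⁷ m.

R ≈ 1.52×10⁷ m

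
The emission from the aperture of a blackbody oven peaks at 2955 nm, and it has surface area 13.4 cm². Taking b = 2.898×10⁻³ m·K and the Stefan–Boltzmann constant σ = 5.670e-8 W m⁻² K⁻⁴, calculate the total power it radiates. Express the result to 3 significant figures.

Wien's law: T = b/λ_max = 2.898×10⁻³/2.955×10⁻⁶ = 980.711 K.
Area A = 13.4 cm² = 1.34×10⁻³ m².
Then P = σAT⁴ = 5.670×10⁻⁸×1.34×10⁻³×(980.711)⁴ = 70.3 W.

P ≈ 70.3 W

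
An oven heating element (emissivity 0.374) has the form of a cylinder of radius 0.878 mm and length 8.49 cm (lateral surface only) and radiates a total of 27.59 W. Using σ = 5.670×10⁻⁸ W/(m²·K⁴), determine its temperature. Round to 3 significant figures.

Lateral area A = 2πrL = 2π×8.78×10⁻⁴×0.0849 = 4.68362×10⁻⁴ m².
P = εσAT⁴ ⇒ T = (P/(εσA))^(1/4) = (27.59/(0.374×5.670×10⁻⁸×4.68362×10⁻⁴))^(1/4) = 1.29×10³ K.

T ≈ 1.29×10³ K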